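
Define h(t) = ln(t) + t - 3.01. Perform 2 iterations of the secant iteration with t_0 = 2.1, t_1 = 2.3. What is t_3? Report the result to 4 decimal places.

2.2148

h(2.1) = -0.168063, h(2.3) = 0.122909
t_2 = 2.300000 − 0.122909·(2.300000 − 2.100000) / (0.122909 − (-0.168063)) = 2.300000 − (0.024582)/(0.290972) = 2.215518
h(2.215518) = 0.001005
t_3 = 2.215518 − 0.001005·(2.215518 − 2.300000) / (0.001005 − 0.122909) = 2.215518 − (-0.000085)/(-0.121905) = 2.214822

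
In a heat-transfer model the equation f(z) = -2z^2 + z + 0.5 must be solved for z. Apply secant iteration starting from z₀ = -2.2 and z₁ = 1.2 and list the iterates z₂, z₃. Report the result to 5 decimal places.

1.59333, 0.94273

f(-2.2) = -11.3800000, f(1.2) = -1.1800000
z₂ = 1.2000000 − (-1.1800000)·(1.2000000 − (-2.2000000)) / (-1.1800000 − (-11.3800000)) = 1.2000000 − (-4.0120000)/(10.2000000) = 1.5933333
f(1.5933333) = -2.9840889
z₃ = 1.5933333 − (-2.9840889)·(1.5933333 − 1.2000000) / (-2.9840889 − (-1.1800000)) = 1.5933333 − (-1.1737416)/(-1.8040889) = 0.9427326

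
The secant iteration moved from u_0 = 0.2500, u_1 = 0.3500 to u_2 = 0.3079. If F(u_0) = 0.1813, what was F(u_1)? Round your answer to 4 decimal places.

The secant line through (0.2500, 0.1813) and (0.3500, F(u_1)) crosses zero at u_2 = 0.3079.
So (0.2500, 0.1813), (0.3500, F(u_1)), (0.3079, 0) are collinear:
F(u_1) = 0.1813 · (0.3500 − 0.3079) / (0.2500 − 0.3079) = 0.1813 · (0.042100)/(-0.057900) = -0.131826

-0.1318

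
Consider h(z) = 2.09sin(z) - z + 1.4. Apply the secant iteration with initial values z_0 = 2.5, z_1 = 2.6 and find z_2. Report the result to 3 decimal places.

h(2.5) = 0.15081, h(2.6) = -0.12260
z_2 = 2.60000 − (-0.12260)·(2.60000 − 2.50000) / (-0.12260 − 0.15081) = 2.60000 − (-0.01226)/(-0.27341) = 2.55516

2.555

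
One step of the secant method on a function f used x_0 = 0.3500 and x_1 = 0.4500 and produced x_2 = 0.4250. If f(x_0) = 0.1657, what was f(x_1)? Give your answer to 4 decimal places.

-0.0552

The secant line through (0.3500, 0.1657) and (0.4500, f(x_1)) crosses zero at x_2 = 0.4250.
So (0.3500, 0.1657), (0.4500, f(x_1)), (0.4250, 0) are collinear:
f(x_1) = 0.1657 · (0.4500 − 0.4250) / (0.3500 − 0.4250) = 0.1657 · (0.025000)/(-0.075000) = -0.055233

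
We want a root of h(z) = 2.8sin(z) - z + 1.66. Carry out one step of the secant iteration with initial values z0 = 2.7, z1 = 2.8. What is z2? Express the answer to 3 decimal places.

2.744

h(2.7) = 0.15666, h(2.8) = -0.20203
z2 = 2.80000 − (-0.20203)·(2.80000 − 2.70000) / (-0.20203 − 0.15666) = 2.80000 − (-0.02020)/(-0.35870) = 2.74368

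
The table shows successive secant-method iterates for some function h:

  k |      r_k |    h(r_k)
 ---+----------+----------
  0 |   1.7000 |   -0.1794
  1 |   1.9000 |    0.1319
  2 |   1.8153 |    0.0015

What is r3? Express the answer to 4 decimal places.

r3 = 1.8153 − 0.0015·(1.8153 − 1.9000) / (0.0015 − 0.1319)
   = 1.8153 − (-0.000127)/(-0.130400) = 1.814326

1.8143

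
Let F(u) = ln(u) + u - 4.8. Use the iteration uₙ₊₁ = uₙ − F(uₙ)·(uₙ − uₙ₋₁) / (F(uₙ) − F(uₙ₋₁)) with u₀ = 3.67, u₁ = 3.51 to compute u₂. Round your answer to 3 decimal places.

F(3.67) = 0.17019, F(3.51) = -0.03438
u₂ = 3.51000 − (-0.03438)·(3.51000 − 3.67000) / (-0.03438 − 0.17019) = 3.51000 − (0.00550)/(-0.20458) = 3.53689

3.537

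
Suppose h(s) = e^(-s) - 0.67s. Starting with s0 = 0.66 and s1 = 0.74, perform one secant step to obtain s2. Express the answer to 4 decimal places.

0.7240

h(0.66) = 0.074651, h(0.74) = -0.018686
s2 = 0.740000 − (-0.018686)·(0.740000 − 0.660000) / (-0.018686 − 0.074651) = 0.740000 − (-0.001495)/(-0.093337) = 0.723984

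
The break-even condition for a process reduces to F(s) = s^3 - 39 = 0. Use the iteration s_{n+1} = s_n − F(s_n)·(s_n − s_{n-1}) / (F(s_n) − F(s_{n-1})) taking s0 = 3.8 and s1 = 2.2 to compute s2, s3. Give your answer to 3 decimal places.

F(3.8) = 15.87200, F(2.2) = -28.35200
s2 = 2.20000 − (-28.35200)·(2.20000 − 3.80000) / (-28.35200 − 15.87200) = 2.20000 − (45.36320)/(-44.22400) = 3.22576
F(3.22576) = -5.43427
s3 = 3.22576 − (-5.43427)·(3.22576 − 2.20000) / (-5.43427 − (-28.35200)) = 3.22576 − (-5.57426)/(22.91773) = 3.46899

3.226, 3.469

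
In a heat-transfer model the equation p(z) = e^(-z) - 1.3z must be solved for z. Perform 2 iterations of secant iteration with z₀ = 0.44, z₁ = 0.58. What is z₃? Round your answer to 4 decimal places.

0.4773

p(0.44) = 0.072036, p(0.58) = -0.194102
z₂ = 0.580000 − (-0.194102)·(0.580000 − 0.440000) / (-0.194102 − 0.072036) = 0.580000 − (-0.027174)/(-0.266138) = 0.477894
p(0.477894) = -0.001175
z₃ = 0.477894 − (-0.001175)·(0.477894 − 0.580000) / (-0.001175 − (-0.194102)) = 0.477894 − (0.000120)/(0.192927) = 0.477273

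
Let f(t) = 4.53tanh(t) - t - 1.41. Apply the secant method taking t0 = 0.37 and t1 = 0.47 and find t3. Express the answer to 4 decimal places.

f(0.37) = -0.176418, f(0.47) = 0.105043
t2 = 0.470000 − 0.105043·(0.470000 − 0.370000) / (0.105043 − (-0.176418)) = 0.470000 − (0.010504)/(0.281460) = 0.432679
f(0.432679) = 0.003559
t3 = 0.432679 − 0.003559·(0.432679 − 0.470000) / (0.003559 − 0.105043) = 0.432679 − (-0.000133)/(-0.101484) = 0.431371

0.4314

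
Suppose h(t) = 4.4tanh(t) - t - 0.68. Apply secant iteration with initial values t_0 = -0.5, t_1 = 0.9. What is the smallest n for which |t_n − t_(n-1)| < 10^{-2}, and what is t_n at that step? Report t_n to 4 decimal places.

h(-0.5) = -2.213315, h(0.9) = 1.571711
t_2 = 0.900000 − 1.571711·(1.400000)/(3.785026) = 0.318658;  |Δ| = 0.581342
h(0.318658) = 0.357831
t_3 = 0.318658 − 0.357831·(-0.581342)/(-1.213880) = 0.147288;  |Δ| = 0.171370
h(0.147288) = -0.183866
t_4 = 0.147288 − (-0.183866)·(-0.171370)/(-0.541697) = 0.205456;  |Δ| = 0.058167
h(0.205456) = 0.006040
t_5 = 0.205456 − 0.006040·(0.058167)/(0.189906) = 0.203605;  |Δ| = 0.001850
|t_5 − t_4| = 0.001850 < 10^{-2}

n = 5, t_n = 0.2036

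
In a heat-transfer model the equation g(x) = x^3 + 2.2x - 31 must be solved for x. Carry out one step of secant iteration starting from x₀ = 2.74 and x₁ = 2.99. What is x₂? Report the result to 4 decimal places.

2.9040

g(2.74) = -4.401176, g(2.99) = 2.308899
x₂ = 2.990000 − 2.308899·(2.990000 − 2.740000) / (2.308899 − (-4.401176)) = 2.990000 − (0.577225)/(6.710075) = 2.903976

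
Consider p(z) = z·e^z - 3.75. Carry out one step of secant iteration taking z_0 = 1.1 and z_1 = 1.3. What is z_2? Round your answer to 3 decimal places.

p(1.1) = -0.44542, p(1.3) = 1.02009
z_2 = 1.30000 − 1.02009·(1.30000 − 1.10000) / (1.02009 − (-0.44542)) = 1.30000 − (0.20402)/(1.46550) = 1.16079

1.161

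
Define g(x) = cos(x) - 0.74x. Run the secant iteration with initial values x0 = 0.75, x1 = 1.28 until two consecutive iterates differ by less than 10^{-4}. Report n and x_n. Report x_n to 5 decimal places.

n = 5, x_n = 0.87068

g(0.75) = 0.1766889, g(1.28) = -0.6604848
x2 = 1.2800000 − (-0.6604848)·(0.5300000)/(-0.8371737) = 0.8618586;  |Δ| = 0.4181414
g(0.8618586) = 0.0132524
x3 = 0.8618586 − 0.0132524·(-0.4181414)/(0.6737372) = 0.8700835;  |Δ| = 0.0082248
g(0.8700835) = 0.0009010
x4 = 0.8700835 − 0.0009010·(0.0082248)/(-0.0123514) = 0.8706834;  |Δ| = 0.0006000
g(0.8706834) = -0.0000017
x5 = 0.8706834 − (-0.0000017)·(0.0006000)/(-0.0009027) = 0.8706823;  |Δ| = 0.0000011
|x5 − x4| = 0.0000011 < 10^{-4}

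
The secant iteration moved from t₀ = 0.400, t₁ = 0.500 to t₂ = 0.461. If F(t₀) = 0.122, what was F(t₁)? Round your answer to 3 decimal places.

-0.078

The secant line through (0.400, 0.122) and (0.500, F(t₁)) crosses zero at t₂ = 0.461.
So (0.400, 0.122), (0.500, F(t₁)), (0.461, 0) are collinear:
F(t₁) = 0.122 · (0.500 − 0.461) / (0.400 − 0.461) = 0.122 · (0.03900)/(-0.06100) = -0.07800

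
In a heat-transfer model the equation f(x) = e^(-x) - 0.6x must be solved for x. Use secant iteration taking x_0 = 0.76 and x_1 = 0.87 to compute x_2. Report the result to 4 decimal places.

0.7712

f(0.76) = 0.011666, f(0.87) = -0.103048
x_2 = 0.870000 − (-0.103048)·(0.870000 − 0.760000) / (-0.103048 − 0.011666) = 0.870000 − (-0.011335)/(-0.114715) = 0.771187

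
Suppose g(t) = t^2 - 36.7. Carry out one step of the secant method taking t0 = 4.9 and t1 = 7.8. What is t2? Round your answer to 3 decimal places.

g(4.9) = -12.69000, g(7.8) = 24.14000
t2 = 7.80000 − 24.14000·(7.80000 − 4.90000) / (24.14000 − (-12.69000)) = 7.80000 − (70.00600)/(36.83000) = 5.89921

5.899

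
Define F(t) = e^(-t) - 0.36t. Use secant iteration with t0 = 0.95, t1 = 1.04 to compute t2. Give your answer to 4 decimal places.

1.0113

F(0.95) = 0.044741, F(1.04) = -0.020945
t2 = 1.040000 − (-0.020945)·(1.040000 − 0.950000) / (-0.020945 − 0.044741) = 1.040000 − (-0.001885)/(-0.065686) = 1.011302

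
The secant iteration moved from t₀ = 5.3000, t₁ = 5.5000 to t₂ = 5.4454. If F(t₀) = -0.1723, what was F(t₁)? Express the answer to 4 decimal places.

The secant line through (5.3000, -0.1723) and (5.5000, F(t₁)) crosses zero at t₂ = 5.4454.
So (5.3000, -0.1723), (5.5000, F(t₁)), (5.4454, 0) are collinear:
F(t₁) = -0.1723 · (5.5000 − 5.4454) / (5.3000 − 5.4454) = -0.1723 · (0.054600)/(-0.145400) = 0.064701

0.0647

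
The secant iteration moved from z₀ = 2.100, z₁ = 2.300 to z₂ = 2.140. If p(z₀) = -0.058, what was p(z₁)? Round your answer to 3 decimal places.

0.232

The secant line through (2.100, -0.058) and (2.300, p(z₁)) crosses zero at z₂ = 2.140.
So (2.100, -0.058), (2.300, p(z₁)), (2.140, 0) are collinear:
p(z₁) = -0.058 · (2.300 − 2.140) / (2.100 − 2.140) = -0.058 · (0.16000)/(-0.04000) = 0.23200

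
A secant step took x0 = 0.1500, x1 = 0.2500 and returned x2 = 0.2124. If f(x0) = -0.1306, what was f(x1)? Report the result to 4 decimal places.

0.0787

The secant line through (0.1500, -0.1306) and (0.2500, f(x1)) crosses zero at x2 = 0.2124.
So (0.1500, -0.1306), (0.2500, f(x1)), (0.2124, 0) are collinear:
f(x1) = -0.1306 · (0.2500 − 0.2124) / (0.1500 − 0.2124) = -0.1306 · (0.037600)/(-0.062400) = 0.078695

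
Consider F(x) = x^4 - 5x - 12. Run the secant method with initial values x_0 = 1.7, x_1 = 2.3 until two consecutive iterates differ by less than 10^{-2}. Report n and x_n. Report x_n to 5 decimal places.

n = 4, x_n = 2.18875

F(1.7) = -12.1479000, F(2.3) = 4.4841000
x_2 = 2.3000000 − 4.4841000·(0.6000000)/(16.6320000) = 2.1382359;  |Δ| = 0.1617641
F(2.1382359) = -1.7875120
x_3 = 2.1382359 − (-1.7875120)·(-0.1617641)/(-6.2716120) = 2.1843413;  |Δ| = 0.0461054
F(2.1843413) = -0.1559538
x_4 = 2.1843413 − (-0.1559538)·(0.0461054)/(1.6315582) = 2.1887484;  |Δ| = 0.0044070
|x_4 − x_3| = 0.0044070 < 10^{-2}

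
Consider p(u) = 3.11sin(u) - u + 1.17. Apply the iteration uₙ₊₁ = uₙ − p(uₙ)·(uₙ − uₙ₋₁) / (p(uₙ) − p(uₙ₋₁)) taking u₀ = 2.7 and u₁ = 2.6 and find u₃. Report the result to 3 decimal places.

p(2.7) = -0.20085, p(2.6) = 0.17321
u₂ = 2.60000 − 0.17321·(2.60000 − 2.70000) / (0.17321 − (-0.20085)) = 2.60000 − (-0.01732)/(0.37406) = 2.64631
p(2.64631) = 0.00183
u₃ = 2.64631 − 0.00183·(2.64631 − 2.60000) / (0.00183 − 0.17321) = 2.64631 − (0.00008)/(-0.17138) = 2.64680

2.647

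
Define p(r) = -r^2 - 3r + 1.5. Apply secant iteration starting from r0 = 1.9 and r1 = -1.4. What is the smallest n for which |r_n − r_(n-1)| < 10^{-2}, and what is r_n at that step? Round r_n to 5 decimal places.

p(1.9) = -7.8100000, p(-1.4) = 3.7400000
r2 = -1.4000000 − 3.7400000·(-3.3000000)/(11.5500000) = -0.3314286;  |Δ| = 1.0685714
p(-0.3314286) = 2.3844408
r3 = -0.3314286 − 2.3844408·(1.0685714)/(-1.3555592) = 1.5481982;  |Δ| = 1.8796268
p(1.5481982) = -5.5415123
r4 = 1.5481982 − (-5.5415123)·(1.8796268)/(-7.9259531) = 0.2340377;  |Δ| = 1.3141605
p(0.2340377) = 0.7431134
r5 = 0.2340377 − 0.7431134·(-1.3141605)/(6.2846257) = 0.3894280;  |Δ| = 0.1553904
p(0.3894280) = 0.1800617
r6 = 0.3894280 − 0.1800617·(0.1553904)/(-0.5630517) = 0.4391213;  |Δ| = 0.0496932
p(0.4391213) = -0.0101913
r7 = 0.4391213 − (-0.0101913)·(0.0496932)/(-0.1902530) = 0.4364593;  |Δ| = 0.0026619
|r7 − r6| = 0.0026619 < 10^{-2}

n = 7, r_n = 0.43646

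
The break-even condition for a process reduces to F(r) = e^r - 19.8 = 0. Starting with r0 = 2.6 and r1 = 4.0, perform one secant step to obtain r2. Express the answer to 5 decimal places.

2.81565

F(2.6) = -6.3362620, F(4.0) = 34.7981500
r2 = 4.0000000 − 34.7981500·(4.0000000 − 2.6000000) / (34.7981500 − (-6.3362620)) = 4.0000000 − (48.7174100)/(41.1344120) = 2.8156532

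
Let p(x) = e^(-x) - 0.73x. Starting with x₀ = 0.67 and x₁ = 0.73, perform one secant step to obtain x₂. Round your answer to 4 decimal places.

p(0.67) = 0.022609, p(0.73) = -0.050991
x₂ = 0.730000 − (-0.050991)·(0.730000 − 0.670000) / (-0.050991 − 0.022609) = 0.730000 − (-0.003059)/(-0.073600) = 0.688431

0.6884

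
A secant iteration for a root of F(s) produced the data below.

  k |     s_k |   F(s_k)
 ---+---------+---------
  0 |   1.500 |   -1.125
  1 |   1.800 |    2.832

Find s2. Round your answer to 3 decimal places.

1.585

s2 = 1.800 − 2.832·(1.800 − 1.500) / (2.832 − (-1.125))
   = 1.800 − (0.84960)/(3.95700) = 1.58529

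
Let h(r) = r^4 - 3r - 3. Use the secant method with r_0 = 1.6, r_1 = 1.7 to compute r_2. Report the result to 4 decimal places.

1.6832

h(1.6) = -1.246400, h(1.7) = 0.252100
r_2 = 1.700000 − 0.252100·(1.700000 − 1.600000) / (0.252100 − (-1.246400)) = 1.700000 − (0.025210)/(1.498500) = 1.683177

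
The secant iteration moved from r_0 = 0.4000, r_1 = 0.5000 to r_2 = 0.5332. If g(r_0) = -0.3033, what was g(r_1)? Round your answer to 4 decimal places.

-0.0756

The secant line through (0.4000, -0.3033) and (0.5000, g(r_1)) crosses zero at r_2 = 0.5332.
So (0.4000, -0.3033), (0.5000, g(r_1)), (0.5332, 0) are collinear:
g(r_1) = -0.3033 · (0.5000 − 0.5332) / (0.4000 − 0.5332) = -0.3033 · (-0.033200)/(-0.133200) = -0.075597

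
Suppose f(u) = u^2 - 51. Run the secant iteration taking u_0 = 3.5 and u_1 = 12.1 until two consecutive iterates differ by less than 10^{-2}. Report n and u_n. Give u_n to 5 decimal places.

f(3.5) = -38.7500000, f(12.1) = 95.4100000
u_2 = 12.1000000 − 95.4100000·(8.6000000)/(134.1600000) = 5.9839744;  |Δ| = 6.1160256
f(5.9839744) = -15.1920509
u_3 = 5.9839744 − (-15.1920509)·(-6.1160256)/(-110.6020509) = 6.8240580;  |Δ| = 0.8400836
f(6.8240580) = -4.4322325
u_4 = 6.8240580 − (-4.4322325)·(0.8400836)/(10.7598183) = 7.1701090;  |Δ| = 0.3460510
f(7.1701090) = 0.4104631
u_5 = 7.1701090 − 0.4104631·(0.3460510)/(4.8426956) = 7.1407780;  |Δ| = 0.0293310
f(7.1407780) = -0.0092897
u_6 = 7.1407780 − (-0.0092897)·(-0.0293310)/(-0.4197528) = 7.1414271;  |Δ| = 0.0006491
|u_6 − u_5| = 0.0006491 < 10^{-2}

n = 6, u_n = 7.14143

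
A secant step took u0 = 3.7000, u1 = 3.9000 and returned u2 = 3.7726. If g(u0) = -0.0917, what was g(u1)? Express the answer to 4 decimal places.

0.1609

The secant line through (3.7000, -0.0917) and (3.9000, g(u1)) crosses zero at u2 = 3.7726.
So (3.7000, -0.0917), (3.9000, g(u1)), (3.7726, 0) are collinear:
g(u1) = -0.0917 · (3.9000 − 3.7726) / (3.7000 − 3.7726) = -0.0917 · (0.127400)/(-0.072600) = 0.160917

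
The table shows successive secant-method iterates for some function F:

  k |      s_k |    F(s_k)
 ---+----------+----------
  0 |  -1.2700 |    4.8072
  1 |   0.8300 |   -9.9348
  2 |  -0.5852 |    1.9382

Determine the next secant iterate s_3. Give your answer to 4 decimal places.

-0.3542

s_3 = -0.5852 − 1.9382·(-0.5852 − 0.8300) / (1.9382 − (-9.9348))
   = -0.5852 − (-2.742941)/(11.873000) = -0.354177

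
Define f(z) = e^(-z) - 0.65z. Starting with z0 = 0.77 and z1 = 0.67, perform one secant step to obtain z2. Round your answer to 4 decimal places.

f(0.77) = -0.037487, f(0.67) = 0.076209
z2 = 0.670000 − 0.076209·(0.670000 − 0.770000) / (0.076209 − (-0.037487)) = 0.670000 − (-0.007621)/(0.113696) = 0.737029

0.7370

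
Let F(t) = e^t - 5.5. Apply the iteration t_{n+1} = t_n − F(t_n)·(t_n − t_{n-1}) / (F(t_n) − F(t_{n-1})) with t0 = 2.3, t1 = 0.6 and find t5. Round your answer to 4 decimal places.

1.7001

F(2.3) = 4.474182, F(0.6) = -3.677881
t2 = 0.600000 − (-3.677881)·(0.600000 − 2.300000) / (-3.677881 − 4.474182) = 0.600000 − (6.252398)/(-8.152064) = 1.366971
F(1.366971) = -1.576551
t3 = 1.366971 − (-1.576551)·(1.366971 − 0.600000) / (-1.576551 − (-3.677881)) = 1.366971 − (-1.209169)/(2.101331) = 1.942401
F(1.942401) = 1.475481
t4 = 1.942401 − 1.475481·(1.942401 − 1.366971) / (1.475481 − (-1.576551)) = 1.942401 − (0.849037)/(3.052032) = 1.664214
F(1.664214) = -0.218479
t5 = 1.664214 − (-0.218479)·(1.664214 − 1.942401) / (-0.218479 − 1.475481) = 1.664214 − (0.060778)/(-1.693961) = 1.700093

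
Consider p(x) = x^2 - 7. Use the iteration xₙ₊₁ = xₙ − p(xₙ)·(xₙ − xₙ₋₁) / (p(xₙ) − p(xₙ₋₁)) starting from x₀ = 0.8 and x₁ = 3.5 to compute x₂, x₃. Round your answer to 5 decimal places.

p(0.8) = -6.3600000, p(3.5) = 5.2500000
x₂ = 3.5000000 − 5.2500000·(3.5000000 − 0.8000000) / (5.2500000 − (-6.3600000)) = 3.5000000 − (14.1750000)/(11.6100000) = 2.2790698
p(2.2790698) = -1.8058410
x₃ = 2.2790698 − (-1.8058410)·(2.2790698 − 3.5000000) / (-1.8058410 − 5.2500000) = 2.2790698 − (2.2048059)/(-7.0558410) = 2.5915493

2.27907, 2.59155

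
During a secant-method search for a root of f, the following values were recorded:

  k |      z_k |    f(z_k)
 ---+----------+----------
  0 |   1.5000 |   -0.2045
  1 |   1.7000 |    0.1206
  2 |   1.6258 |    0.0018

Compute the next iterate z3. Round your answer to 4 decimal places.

z3 = 1.6258 − 0.0018·(1.6258 − 1.7000) / (0.0018 − 0.1206)
   = 1.6258 − (-0.000134)/(-0.118800) = 1.624676

1.6247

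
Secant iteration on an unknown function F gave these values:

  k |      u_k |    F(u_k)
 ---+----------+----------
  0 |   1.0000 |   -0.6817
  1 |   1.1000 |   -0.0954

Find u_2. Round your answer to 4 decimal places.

u_2 = 1.1000 − (-0.0954)·(1.1000 − 1.0000) / (-0.0954 − (-0.6817))
   = 1.1000 − (-0.009540)/(0.586300) = 1.116272

1.1163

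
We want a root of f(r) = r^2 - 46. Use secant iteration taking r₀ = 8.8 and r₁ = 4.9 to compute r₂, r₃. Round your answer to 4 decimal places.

f(8.8) = 31.440000, f(4.9) = -21.990000
r₂ = 4.900000 − (-21.990000)·(4.900000 − 8.800000) / (-21.990000 − 31.440000) = 4.900000 − (85.761000)/(-53.430000) = 6.505109
f(6.505109) = -3.683551
r₃ = 6.505109 − (-3.683551)·(6.505109 − 4.900000) / (-3.683551 − (-21.990000)) = 6.505109 − (-5.912502)/(18.306449) = 6.828083

6.5051, 6.8281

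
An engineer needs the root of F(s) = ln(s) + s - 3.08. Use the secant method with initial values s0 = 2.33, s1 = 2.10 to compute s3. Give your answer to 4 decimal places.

F(2.33) = 0.095868, F(2.10) = -0.238063
s2 = 2.100000 − (-0.238063)·(2.100000 − 2.330000) / (-0.238063 − 0.095868) = 2.100000 − (0.054754)/(-0.333931) = 2.263969
F(2.263969) = 0.001089
s3 = 2.263969 − 0.001089·(2.263969 − 2.100000) / (0.001089 − (-0.238063)) = 2.263969 − (0.000179)/(0.239152) = 2.263223

2.2632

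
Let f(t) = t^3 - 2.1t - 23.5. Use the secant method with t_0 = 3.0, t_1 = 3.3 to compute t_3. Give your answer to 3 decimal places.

3.108

f(3.0) = -2.80000, f(3.3) = 5.50700
t_2 = 3.30000 − 5.50700·(3.30000 − 3.00000) / (5.50700 − (-2.80000)) = 3.30000 − (1.65210)/(8.30700) = 3.10112
f(3.10112) = -0.18906
t_3 = 3.10112 − (-0.18906)·(3.10112 − 3.30000) / (-0.18906 − 5.50700) = 3.10112 − (0.03760)/(-5.69606) = 3.10772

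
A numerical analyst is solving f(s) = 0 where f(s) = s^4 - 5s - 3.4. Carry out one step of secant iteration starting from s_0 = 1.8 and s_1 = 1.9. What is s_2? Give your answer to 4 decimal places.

1.8935

f(1.8) = -1.902400, f(1.9) = 0.132100
s_2 = 1.900000 − 0.132100·(1.900000 − 1.800000) / (0.132100 − (-1.902400)) = 1.900000 − (0.013210)/(2.034500) = 1.893507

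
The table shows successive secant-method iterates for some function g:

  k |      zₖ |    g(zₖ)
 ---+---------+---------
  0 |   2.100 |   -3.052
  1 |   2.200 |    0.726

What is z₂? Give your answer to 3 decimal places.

z₂ = 2.200 − 0.726·(2.200 − 2.100) / (0.726 − (-3.052))
   = 2.200 − (0.07260)/(3.77800) = 2.18078

2.181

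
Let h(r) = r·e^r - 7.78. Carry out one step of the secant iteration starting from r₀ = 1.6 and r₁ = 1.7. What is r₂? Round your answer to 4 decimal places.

h(1.6) = 0.144852, h(1.7) = 1.525711
r₂ = 1.700000 − 1.525711·(1.700000 − 1.600000) / (1.525711 − 0.144852) = 1.700000 − (0.152571)/(1.380859) = 1.589510

1.5895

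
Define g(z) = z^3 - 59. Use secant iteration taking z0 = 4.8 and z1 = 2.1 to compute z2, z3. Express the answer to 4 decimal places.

g(4.8) = 51.592000, g(2.1) = -49.739000
z2 = 2.100000 − (-49.739000)·(2.100000 − 4.800000) / (-49.739000 − 51.592000) = 2.100000 − (134.295300)/(-101.331000) = 3.425313
g(3.425313) = -18.811590
z3 = 3.425313 − (-18.811590)·(3.425313 − 2.100000) / (-18.811590 − (-49.739000)) = 3.425313 − (-24.931247)/(30.927410) = 4.231434

3.4253, 4.2314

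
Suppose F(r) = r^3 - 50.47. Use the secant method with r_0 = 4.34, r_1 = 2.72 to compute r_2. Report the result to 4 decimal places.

3.5178

F(4.34) = 31.276504, F(2.72) = -30.346352
r_2 = 2.720000 − (-30.346352)·(2.720000 − 4.340000) / (-30.346352 − 31.276504) = 2.720000 − (49.161090)/(-61.622856) = 3.517774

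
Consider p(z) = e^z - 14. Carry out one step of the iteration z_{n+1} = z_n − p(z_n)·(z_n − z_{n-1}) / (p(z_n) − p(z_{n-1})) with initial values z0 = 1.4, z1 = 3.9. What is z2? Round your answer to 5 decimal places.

1.94826

p(1.4) = -9.9448000, p(3.9) = 35.4024491
z2 = 3.9000000 − 35.4024491·(3.9000000 − 1.4000000) / (35.4024491 − (-9.9448000)) = 3.9000000 − (88.5061228)/(45.3472491) = 1.9482582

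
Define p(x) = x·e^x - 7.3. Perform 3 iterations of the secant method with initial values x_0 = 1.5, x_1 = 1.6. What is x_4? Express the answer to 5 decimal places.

1.54977

p(1.5) = -0.5774664, p(1.6) = 0.6248519
x_2 = 1.6000000 − 0.6248519·(1.6000000 − 1.5000000) / (0.6248519 − (-0.5774664)) = 1.6000000 − (0.0624852)/(1.2023183) = 1.5480294
p(1.5480294) = -0.0208639
x_3 = 1.5480294 − (-0.0208639)·(1.5480294 − 1.6000000) / (-0.0208639 − 0.6248519) = 1.5480294 − (0.0010843)/(-0.6457158) = 1.5497086
p(1.5497086) = -0.0007209
x_4 = 1.5497086 − (-0.0007209)·(1.5497086 − 1.5480294) / (-0.0007209 − (-0.0208639)) = 1.5497086 − (-0.0000012)/(0.0201430) = 1.5497687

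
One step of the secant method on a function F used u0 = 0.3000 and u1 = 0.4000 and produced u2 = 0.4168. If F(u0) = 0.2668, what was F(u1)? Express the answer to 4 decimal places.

0.0384

The secant line through (0.3000, 0.2668) and (0.4000, F(u1)) crosses zero at u2 = 0.4168.
So (0.3000, 0.2668), (0.4000, F(u1)), (0.4168, 0) are collinear:
F(u1) = 0.2668 · (0.4000 − 0.4168) / (0.3000 − 0.4168) = 0.2668 · (-0.016800)/(-0.116800) = 0.038375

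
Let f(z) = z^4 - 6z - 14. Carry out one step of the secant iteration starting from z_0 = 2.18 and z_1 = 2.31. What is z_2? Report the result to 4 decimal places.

2.2944

f(2.18) = -4.494694, f(2.31) = 0.613963
z_2 = 2.310000 − 0.613963·(2.310000 − 2.180000) / (0.613963 − (-4.494694)) = 2.310000 − (0.079815)/(5.108657) = 2.294376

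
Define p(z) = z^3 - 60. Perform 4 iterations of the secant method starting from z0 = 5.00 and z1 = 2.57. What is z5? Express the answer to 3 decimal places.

3.914

p(5.00) = 65.00000, p(2.57) = -43.02541
z2 = 2.57000 − (-43.02541)·(2.57000 − 5.00000) / (-43.02541 − 65.00000) = 2.57000 − (104.55174)/(-108.02541) = 3.53784
p(3.53784) = -15.71914
z3 = 3.53784 − (-15.71914)·(3.53784 − 2.57000) / (-15.71914 − (-43.02541)) = 3.53784 − (-15.21368)/(27.30626) = 4.09499
p(4.09499) = 8.66884
z4 = 4.09499 − 8.66884·(4.09499 − 3.53784) / (8.66884 − (-15.71914)) = 4.09499 − (4.82984)/(24.38798) = 3.89695
p(3.89695) = -0.81998
z5 = 3.89695 − (-0.81998)·(3.89695 − 4.09499) / (-0.81998 − 8.66884) = 3.89695 − (0.16239)/(-9.48882) = 3.91407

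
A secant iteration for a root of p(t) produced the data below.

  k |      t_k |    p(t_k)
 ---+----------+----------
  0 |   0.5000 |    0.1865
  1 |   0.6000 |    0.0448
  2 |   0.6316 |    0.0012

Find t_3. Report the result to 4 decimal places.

t_3 = 0.6316 − 0.0012·(0.6316 − 0.6000) / (0.0012 − 0.0448)
   = 0.6316 − (0.000038)/(-0.043600) = 0.632470

0.6325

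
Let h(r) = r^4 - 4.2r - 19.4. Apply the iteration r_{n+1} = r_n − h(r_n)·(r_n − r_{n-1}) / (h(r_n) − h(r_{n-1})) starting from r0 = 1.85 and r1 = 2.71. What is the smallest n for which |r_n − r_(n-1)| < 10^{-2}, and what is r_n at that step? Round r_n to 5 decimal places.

h(1.85) = -15.4564937, h(2.71) = 23.1538048
r2 = 2.7100000 − 23.1538048·(0.8600000)/(38.6102986) = 2.1942756;  |Δ| = 0.5157244
h(2.1942756) = -5.4332203
r3 = 2.1942756 − (-5.4332203)·(-0.5157244)/(-28.5870251) = 2.2922937;  |Δ| = 0.0980180
h(2.2922937) = -1.4167046
r4 = 2.2922937 − (-1.4167046)·(0.0980180)/(4.0165157) = 2.3268666;  |Δ| = 0.0345729
h(2.3268666) = 0.1418918
r5 = 2.3268666 − 0.1418918·(0.0345729)/(1.5585964) = 2.3237191;  |Δ| = 0.0031475
|r5 − r4| = 0.0031475 < 10^{-2}

n = 5, r_n = 2.32372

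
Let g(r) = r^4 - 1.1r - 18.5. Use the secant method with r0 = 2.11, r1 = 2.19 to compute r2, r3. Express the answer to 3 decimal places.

g(2.11) = -0.99981, g(2.19) = 2.09358
r2 = 2.19000 − 2.09358·(2.19000 − 2.11000) / (2.09358 − (-0.99981)) = 2.19000 − (0.16749)/(3.09338) = 2.13586
g(2.13586) = -0.03866
r3 = 2.13586 − (-0.03866)·(2.13586 − 2.19000) / (-0.03866 − 2.09358) = 2.13586 − (0.00209)/(-2.13224) = 2.13684

2.136, 2.137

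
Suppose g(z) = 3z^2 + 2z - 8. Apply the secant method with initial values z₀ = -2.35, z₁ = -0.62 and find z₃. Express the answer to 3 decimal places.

-2.166

g(-2.35) = 3.86750, g(-0.62) = -8.08680
z₂ = -0.62000 − (-8.08680)·(-0.62000 − (-2.35000)) / (-8.08680 − 3.86750) = -0.62000 − (-13.99016)/(-11.95430) = -1.79030
g(-1.79030) = -1.96504
z₃ = -1.79030 − (-1.96504)·(-1.79030 − (-0.62000)) / (-1.96504 − (-8.08680)) = -1.79030 − (2.29970)/(6.12176) = -2.16596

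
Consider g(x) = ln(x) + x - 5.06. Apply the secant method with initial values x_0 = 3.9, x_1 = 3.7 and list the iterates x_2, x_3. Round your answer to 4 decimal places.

g(3.9) = 0.200977, g(3.7) = -0.051667
x_2 = 3.700000 − (-0.051667)·(3.700000 − 3.900000) / (-0.051667 − 0.200977) = 3.700000 − (0.010333)/(-0.252644) = 3.740901
g(3.740901) = 0.000228
x_3 = 3.740901 − 0.000228·(3.740901 − 3.700000) / (0.000228 − (-0.051667)) = 3.740901 − (0.000009)/(0.051895) = 3.740722

3.7409, 3.7407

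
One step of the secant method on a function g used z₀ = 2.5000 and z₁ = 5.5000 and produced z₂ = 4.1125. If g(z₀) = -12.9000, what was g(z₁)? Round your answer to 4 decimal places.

11.1000

The secant line through (2.5000, -12.9000) and (5.5000, g(z₁)) crosses zero at z₂ = 4.1125.
So (2.5000, -12.9000), (5.5000, g(z₁)), (4.1125, 0) are collinear:
g(z₁) = -12.9000 · (5.5000 − 4.1125) / (2.5000 − 4.1125) = -12.9000 · (1.387500)/(-1.612500) = 11.100000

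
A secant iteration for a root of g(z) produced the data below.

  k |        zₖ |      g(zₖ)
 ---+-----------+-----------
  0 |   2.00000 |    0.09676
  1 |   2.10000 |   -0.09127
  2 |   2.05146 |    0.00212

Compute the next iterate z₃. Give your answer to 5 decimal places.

2.05256

z₃ = 2.05146 − 0.00212·(2.05146 − 2.10000) / (0.00212 − (-0.09127))
   = 2.05146 − (-0.0001029)/(0.0933900) = 2.0525619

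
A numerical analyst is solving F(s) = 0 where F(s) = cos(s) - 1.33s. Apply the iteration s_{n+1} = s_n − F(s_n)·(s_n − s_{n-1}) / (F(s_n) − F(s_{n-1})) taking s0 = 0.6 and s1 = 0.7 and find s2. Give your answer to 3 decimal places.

0.614

F(0.6) = 0.02734, F(0.7) = -0.16616
s2 = 0.70000 − (-0.16616)·(0.70000 − 0.60000) / (-0.16616 − 0.02734) = 0.70000 − (-0.01662)/(-0.19349) = 0.61413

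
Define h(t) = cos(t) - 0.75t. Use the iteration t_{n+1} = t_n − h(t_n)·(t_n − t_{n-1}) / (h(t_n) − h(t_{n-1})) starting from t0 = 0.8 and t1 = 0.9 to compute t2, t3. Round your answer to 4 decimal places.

0.8644, 0.8649

h(0.8) = 0.096707, h(0.9) = -0.053390
t2 = 0.900000 − (-0.053390)·(0.900000 − 0.800000) / (-0.053390 − 0.096707) = 0.900000 − (-0.005339)/(-0.150097) = 0.864430
h(0.864430) = 0.000752
t3 = 0.864430 − 0.000752·(0.864430 − 0.900000) / (0.000752 − (-0.053390)) = 0.864430 − (-0.000027)/(0.054142) = 0.864924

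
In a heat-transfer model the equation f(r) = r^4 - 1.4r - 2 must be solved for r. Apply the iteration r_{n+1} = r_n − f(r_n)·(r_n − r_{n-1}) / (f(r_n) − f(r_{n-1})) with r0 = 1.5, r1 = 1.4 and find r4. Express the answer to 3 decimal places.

1.412

f(1.5) = 0.96250, f(1.4) = -0.11840
r2 = 1.40000 − (-0.11840)·(1.40000 − 1.50000) / (-0.11840 − 0.96250) = 1.40000 − (0.01184)/(-1.08090) = 1.41095
f(1.41095) = -0.01209
r3 = 1.41095 − (-0.01209)·(1.41095 − 1.40000) / (-0.01209 − (-0.11840)) = 1.41095 − (-0.00013)/(0.10631) = 1.41220
f(1.41220) = 0.00018
r4 = 1.41220 − 0.00018·(1.41220 − 1.41095) / (0.00018 − (-0.01209)) = 1.41220 − (0.00000)/(0.01227) = 1.41218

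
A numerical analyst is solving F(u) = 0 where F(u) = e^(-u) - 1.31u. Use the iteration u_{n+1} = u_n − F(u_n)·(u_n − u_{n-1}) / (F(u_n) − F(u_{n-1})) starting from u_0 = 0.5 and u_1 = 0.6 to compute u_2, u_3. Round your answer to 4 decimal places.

F(0.5) = -0.048469, F(0.6) = -0.237188
u_2 = 0.600000 − (-0.237188)·(0.600000 − 0.500000) / (-0.237188 − (-0.048469)) = 0.600000 − (-0.023719)/(-0.188719) = 0.474317
F(0.474317) = 0.000955
u_3 = 0.474317 − 0.000955·(0.474317 − 0.600000) / (0.000955 − (-0.237188)) = 0.474317 − (-0.000120)/(0.238144) = 0.474821

0.4743, 0.4748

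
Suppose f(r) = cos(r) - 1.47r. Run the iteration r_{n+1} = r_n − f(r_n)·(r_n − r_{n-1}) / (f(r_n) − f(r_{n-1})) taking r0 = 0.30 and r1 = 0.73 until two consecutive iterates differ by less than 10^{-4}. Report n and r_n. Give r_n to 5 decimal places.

n = 5, r_n = 0.57199

f(0.30) = 0.5143365, f(0.73) = -0.3279256
r2 = 0.7300000 − (-0.3279256)·(0.4300000)/(-0.8422621) = 0.5625842;  |Δ| = 0.1674158
f(0.5625842) = 0.0188809
r3 = 0.5625842 − 0.0188809·(-0.1674158)/(0.3468065) = 0.5716986;  |Δ| = 0.0091145
f(0.5716986) = 0.0005861
r4 = 0.5716986 − 0.0005861·(0.0091145)/(-0.0182948) = 0.5719906;  |Δ| = 0.0002920
f(0.5719906) = -0.0000012
r5 = 0.5719906 − (-0.0000012)·(0.0002920)/(-0.0005873) = 0.5719901;  |Δ| = 0.0000006
|r5 − r4| = 0.0000006 < 10^{-4}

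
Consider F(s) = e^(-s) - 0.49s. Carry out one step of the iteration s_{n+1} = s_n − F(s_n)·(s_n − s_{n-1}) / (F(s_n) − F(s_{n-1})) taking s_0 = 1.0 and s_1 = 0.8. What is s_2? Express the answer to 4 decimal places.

F(1.0) = -0.122121, F(0.8) = 0.057329
s_2 = 0.800000 − 0.057329·(0.800000 − 1.000000) / (0.057329 − (-0.122121)) = 0.800000 − (-0.011466)/(0.179450) = 0.863894

0.8639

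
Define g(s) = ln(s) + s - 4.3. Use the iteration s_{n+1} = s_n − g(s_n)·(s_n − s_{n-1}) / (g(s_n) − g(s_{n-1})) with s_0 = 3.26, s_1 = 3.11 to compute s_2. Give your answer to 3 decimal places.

g(3.26) = 0.14173, g(3.11) = -0.05538
s_2 = 3.11000 − (-0.05538)·(3.11000 − 3.26000) / (-0.05538 − 0.14173) = 3.11000 − (0.00831)/(-0.19710) = 3.15214

3.152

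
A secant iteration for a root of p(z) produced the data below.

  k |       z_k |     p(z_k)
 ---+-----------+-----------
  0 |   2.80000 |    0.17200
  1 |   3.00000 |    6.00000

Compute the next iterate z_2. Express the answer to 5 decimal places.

2.79410

z_2 = 3.00000 − 6.00000·(3.00000 − 2.80000) / (6.00000 − 0.17200)
   = 3.00000 − (1.2000000)/(5.8280000) = 2.7940975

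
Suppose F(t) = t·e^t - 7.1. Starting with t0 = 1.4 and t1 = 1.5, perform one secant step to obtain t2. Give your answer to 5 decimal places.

F(1.4) = -1.4227200, F(1.5) = -0.3774664
t2 = 1.5000000 − (-0.3774664)·(1.5000000 − 1.4000000) / (-0.3774664 − (-1.4227200)) = 1.5000000 − (-0.0377466)/(1.0452537) = 1.5361124

1.53611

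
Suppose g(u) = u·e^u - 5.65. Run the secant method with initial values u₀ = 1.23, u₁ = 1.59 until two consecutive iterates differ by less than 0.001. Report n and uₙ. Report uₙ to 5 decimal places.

g(1.23) = -1.4418877, g(1.59) = 2.1469608
u₂ = 1.5900000 − 2.1469608·(0.3600000)/(3.5888485) = 1.3746368;  |Δ| = 0.2153632
g(1.3746368) = -0.2151803
u₃ = 1.3746368 − (-0.2151803)·(-0.2153632)/(-2.3621411) = 1.3942554;  |Δ| = 0.0196186
g(1.3942554) = -0.0284023
u₄ = 1.3942554 − (-0.0284023)·(0.0196186)/(0.1867780) = 1.3972387;  |Δ| = 0.0029833
g(1.3972387) = 0.0004581
u₅ = 1.3972387 − 0.0004581·(0.0029833)/(0.0288604) = 1.3971913;  |Δ| = 0.0000474
|u₅ − u₄| = 0.0000474 < 0.001

n = 5, uₙ = 1.39719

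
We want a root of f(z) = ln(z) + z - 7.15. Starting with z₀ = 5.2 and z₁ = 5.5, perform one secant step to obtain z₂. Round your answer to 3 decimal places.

5.454

f(5.2) = -0.30134, f(5.5) = 0.05475
z₂ = 5.50000 − 0.05475·(5.50000 − 5.20000) / (0.05475 − (-0.30134)) = 5.50000 − (0.01642)/(0.35609) = 5.45388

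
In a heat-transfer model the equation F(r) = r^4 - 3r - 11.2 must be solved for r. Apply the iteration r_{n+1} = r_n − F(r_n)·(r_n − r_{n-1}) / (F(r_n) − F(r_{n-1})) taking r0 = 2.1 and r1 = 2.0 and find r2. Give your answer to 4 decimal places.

F(2.1) = 1.948100, F(2.0) = -1.200000
r2 = 2.000000 − (-1.200000)·(2.000000 − 2.100000) / (-1.200000 − 1.948100) = 2.000000 − (0.120000)/(-3.148100) = 2.038118

2.0381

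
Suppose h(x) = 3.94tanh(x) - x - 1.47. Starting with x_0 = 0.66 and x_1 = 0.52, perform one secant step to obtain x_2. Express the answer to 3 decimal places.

h(0.66) = 0.14875, h(0.52) = -0.10786
x_2 = 0.52000 − (-0.10786)·(0.52000 − 0.66000) / (-0.10786 − 0.14875) = 0.52000 − (0.01510)/(-0.25661) = 0.57885

0.579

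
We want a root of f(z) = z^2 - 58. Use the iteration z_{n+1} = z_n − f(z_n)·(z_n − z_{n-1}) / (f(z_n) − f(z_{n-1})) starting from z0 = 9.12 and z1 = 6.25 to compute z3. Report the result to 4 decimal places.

f(9.12) = 25.174400, f(6.25) = -18.937500
z2 = 6.250000 − (-18.937500)·(6.250000 − 9.120000) / (-18.937500 − 25.174400) = 6.250000 − (54.350625)/(-44.111900) = 7.482108
f(7.482108) = -2.018060
z3 = 7.482108 − (-2.018060)·(7.482108 − 6.250000) / (-2.018060 − (-18.937500)) = 7.482108 − (-2.486468)/(16.919440) = 7.629067

7.6291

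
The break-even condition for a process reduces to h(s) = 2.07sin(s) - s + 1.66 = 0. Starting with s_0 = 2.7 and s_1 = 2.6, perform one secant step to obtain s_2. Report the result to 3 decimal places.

h(2.7) = -0.15532, h(2.6) = 0.12709
s_2 = 2.60000 − 0.12709·(2.60000 − 2.70000) / (0.12709 − (-0.15532)) = 2.60000 − (-0.01271)/(0.28241) = 2.64500

2.645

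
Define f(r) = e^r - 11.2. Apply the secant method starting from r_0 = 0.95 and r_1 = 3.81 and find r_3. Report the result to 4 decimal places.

1.8995

f(0.95) = -8.614290, f(3.81) = 33.950439
r_2 = 3.810000 − 33.950439·(3.810000 − 0.950000) / (33.950439 − (-8.614290)) = 3.810000 − (97.098255)/(42.564729) = 1.528810
f(1.528810) = -6.587318
r_3 = 1.528810 − (-6.587318)·(1.528810 − 3.810000) / (-6.587318 − 33.950439) = 1.528810 − (15.026927)/(-40.537757) = 1.899499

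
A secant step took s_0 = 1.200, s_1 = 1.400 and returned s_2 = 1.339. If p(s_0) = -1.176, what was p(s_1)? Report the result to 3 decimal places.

0.516

The secant line through (1.200, -1.176) and (1.400, p(s_1)) crosses zero at s_2 = 1.339.
So (1.200, -1.176), (1.400, p(s_1)), (1.339, 0) are collinear:
p(s_1) = -1.176 · (1.400 − 1.339) / (1.200 − 1.339) = -1.176 · (0.06100)/(-0.13900) = 0.51609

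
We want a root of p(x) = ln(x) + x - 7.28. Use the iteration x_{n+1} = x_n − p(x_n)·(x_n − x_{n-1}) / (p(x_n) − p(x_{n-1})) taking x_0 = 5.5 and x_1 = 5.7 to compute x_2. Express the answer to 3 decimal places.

p(5.5) = -0.07525, p(5.7) = 0.16047
x_2 = 5.70000 − 0.16047·(5.70000 − 5.50000) / (0.16047 − (-0.07525)) = 5.70000 − (0.03209)/(0.23572) = 5.56385

5.564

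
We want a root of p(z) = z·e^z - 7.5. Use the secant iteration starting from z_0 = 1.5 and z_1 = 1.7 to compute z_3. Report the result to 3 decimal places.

1.566

p(1.5) = -0.77747, p(1.7) = 1.80571
z_2 = 1.70000 − 1.80571·(1.70000 − 1.50000) / (1.80571 − (-0.77747)) = 1.70000 − (0.36114)/(2.58318) = 1.56019
p(1.56019) = -0.07387
z_3 = 1.56019 − (-0.07387)·(1.56019 − 1.70000) / (-0.07387 − 1.80571) = 1.56019 − (0.01033)/(-1.87958) = 1.56569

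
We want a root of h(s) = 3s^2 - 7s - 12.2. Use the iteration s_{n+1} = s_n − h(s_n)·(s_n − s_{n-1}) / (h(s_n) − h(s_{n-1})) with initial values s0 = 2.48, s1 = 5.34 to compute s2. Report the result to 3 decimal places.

h(2.48) = -11.10880, h(5.34) = 35.96680
s2 = 5.34000 − 35.96680·(5.34000 − 2.48000) / (35.96680 − (-11.10880)) = 5.34000 − (102.86505)/(47.07560) = 3.15490

3.155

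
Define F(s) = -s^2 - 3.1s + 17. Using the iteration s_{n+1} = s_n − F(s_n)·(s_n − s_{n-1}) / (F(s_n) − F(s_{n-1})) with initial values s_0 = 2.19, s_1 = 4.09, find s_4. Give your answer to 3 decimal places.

2.855

F(2.19) = 5.41490, F(4.09) = -12.40710
s_2 = 4.09000 − (-12.40710)·(4.09000 − 2.19000) / (-12.40710 − 5.41490) = 4.09000 − (-23.57349)/(-17.82200) = 2.76728
F(2.76728) = 0.76358
s_3 = 2.76728 − 0.76358·(2.76728 − 4.09000) / (0.76358 − (-12.40710)) = 2.76728 − (-1.01000)/(13.17068) = 2.84397
F(2.84397) = 0.09555
s_4 = 2.84397 − 0.09555·(2.84397 − 2.76728) / (0.09555 − 0.76358) = 2.84397 − (0.00733)/(-0.66803) = 2.85494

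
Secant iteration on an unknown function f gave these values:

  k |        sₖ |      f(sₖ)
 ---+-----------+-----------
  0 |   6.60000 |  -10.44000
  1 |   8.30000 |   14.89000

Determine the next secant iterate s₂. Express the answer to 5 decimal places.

7.30067

s₂ = 8.30000 − 14.89000·(8.30000 − 6.60000) / (14.89000 − (-10.44000))
   = 8.30000 − (25.3130000)/(25.3300000) = 7.3006711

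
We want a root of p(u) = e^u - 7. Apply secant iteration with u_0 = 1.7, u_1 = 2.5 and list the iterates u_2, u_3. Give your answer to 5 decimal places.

p(1.7) = -1.5260526, p(2.5) = 5.1824940
u_2 = 2.5000000 − 5.1824940·(2.5000000 − 1.7000000) / (5.1824940 − (-1.5260526)) = 2.5000000 − (4.1459952)/(6.7085466) = 1.8819831
p(1.8819831) = -0.4334860
u_3 = 1.8819831 − (-0.4334860)·(1.8819831 − 2.5000000) / (-0.4334860 − 5.1824940) = 1.8819831 − (0.2679017)/(-5.6159800) = 1.9296866

1.88198, 1.92969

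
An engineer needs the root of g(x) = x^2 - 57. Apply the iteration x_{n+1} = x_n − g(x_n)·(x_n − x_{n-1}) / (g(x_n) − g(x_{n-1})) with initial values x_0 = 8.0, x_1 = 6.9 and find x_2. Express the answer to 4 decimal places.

g(8.0) = 7.000000, g(6.9) = -9.390000
x_2 = 6.900000 − (-9.390000)·(6.900000 − 8.000000) / (-9.390000 − 7.000000) = 6.900000 − (10.329000)/(-16.390000) = 7.530201

7.5302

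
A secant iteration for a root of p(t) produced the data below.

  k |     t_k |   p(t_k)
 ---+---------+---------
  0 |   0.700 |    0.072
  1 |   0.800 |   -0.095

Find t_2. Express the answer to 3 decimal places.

0.743

t_2 = 0.800 − (-0.095)·(0.800 − 0.700) / (-0.095 − 0.072)
   = 0.800 − (-0.00950)/(-0.16700) = 0.74311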